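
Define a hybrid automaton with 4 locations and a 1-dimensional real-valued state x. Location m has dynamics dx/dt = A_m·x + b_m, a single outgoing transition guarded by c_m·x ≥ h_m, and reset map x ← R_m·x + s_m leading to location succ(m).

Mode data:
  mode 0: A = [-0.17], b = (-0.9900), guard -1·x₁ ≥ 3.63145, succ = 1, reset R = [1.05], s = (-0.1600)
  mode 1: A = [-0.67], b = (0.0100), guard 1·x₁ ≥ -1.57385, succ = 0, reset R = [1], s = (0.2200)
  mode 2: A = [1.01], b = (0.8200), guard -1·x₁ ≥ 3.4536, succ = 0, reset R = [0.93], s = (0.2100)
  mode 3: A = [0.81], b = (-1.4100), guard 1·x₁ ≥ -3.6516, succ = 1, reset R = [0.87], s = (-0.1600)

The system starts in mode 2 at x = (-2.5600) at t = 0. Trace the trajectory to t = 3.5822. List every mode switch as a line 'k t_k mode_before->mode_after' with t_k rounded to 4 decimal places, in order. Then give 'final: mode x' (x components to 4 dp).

Mode 2: guard c·x = 3.4536 hit at Δt = 0.4088 (t = 0.4088), x⁻ = (-3.4536) → reset → x⁺ = (-3.0018), jump to mode 0
Mode 0: guard c·x = 3.6315 hit at Δt = 1.4852 (t = 1.8940), x⁻ = (-3.6314) → reset → x⁺ = (-3.9730), jump to mode 1
Mode 1: guard c·x = -1.5738 hit at Δt = 1.3736 (t = 3.2676), x⁻ = (-1.5738) → reset → x⁺ = (-1.3538), jump to mode 0
Mode 0: flow for 0.3146 to horizon, guard not reached → x = (-1.5866)

1 0.4088 2->0
2 1.8940 0->1
3 3.2676 1->0
final: 0 -1.5866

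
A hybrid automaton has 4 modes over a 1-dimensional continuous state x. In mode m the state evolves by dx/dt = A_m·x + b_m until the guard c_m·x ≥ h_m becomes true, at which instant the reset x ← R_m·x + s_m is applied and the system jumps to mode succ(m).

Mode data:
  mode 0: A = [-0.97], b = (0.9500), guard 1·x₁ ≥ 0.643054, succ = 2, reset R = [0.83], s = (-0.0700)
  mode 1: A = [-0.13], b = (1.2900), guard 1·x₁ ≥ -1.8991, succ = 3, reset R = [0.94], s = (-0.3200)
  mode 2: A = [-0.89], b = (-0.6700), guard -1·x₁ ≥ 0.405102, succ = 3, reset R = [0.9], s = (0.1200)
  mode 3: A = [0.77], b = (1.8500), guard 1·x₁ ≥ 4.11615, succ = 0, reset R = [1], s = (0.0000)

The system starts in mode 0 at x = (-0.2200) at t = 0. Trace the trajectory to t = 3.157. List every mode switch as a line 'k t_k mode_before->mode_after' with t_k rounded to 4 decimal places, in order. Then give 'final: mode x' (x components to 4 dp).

1 1.3108 0->2
2 2.7180 2->3
final: 3 0.6233

Mode 0: guard c·x = 0.6431 hit at Δt = 1.3108 (t = 1.3108), x⁻ = (0.6431) → reset → x⁺ = (0.4637), jump to mode 2
Mode 2: guard c·x = 0.4051 hit at Δt = 1.4072 (t = 2.7180), x⁻ = (-0.4051) → reset → x⁺ = (-0.2446), jump to mode 3
Mode 3: flow for 0.4390 to horizon, guard not reached → x = (0.6233)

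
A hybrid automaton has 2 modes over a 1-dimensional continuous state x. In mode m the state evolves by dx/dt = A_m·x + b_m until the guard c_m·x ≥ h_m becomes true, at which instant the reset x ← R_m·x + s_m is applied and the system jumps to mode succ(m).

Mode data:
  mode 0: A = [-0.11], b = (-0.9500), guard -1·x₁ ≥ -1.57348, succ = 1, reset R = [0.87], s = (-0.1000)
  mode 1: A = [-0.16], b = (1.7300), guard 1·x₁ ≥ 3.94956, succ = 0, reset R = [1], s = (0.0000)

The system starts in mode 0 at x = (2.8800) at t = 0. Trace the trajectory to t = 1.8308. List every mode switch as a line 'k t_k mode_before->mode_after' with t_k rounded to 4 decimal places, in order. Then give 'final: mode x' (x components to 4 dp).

1 1.0947 0->1
final: 1 2.3293

Mode 0: guard c·x = -1.5735 hit at Δt = 1.0947 (t = 1.0947), x⁻ = (1.5735) → reset → x⁺ = (1.2689), jump to mode 1
Mode 1: flow for 0.7361 to horizon, guard not reached → x = (2.3293)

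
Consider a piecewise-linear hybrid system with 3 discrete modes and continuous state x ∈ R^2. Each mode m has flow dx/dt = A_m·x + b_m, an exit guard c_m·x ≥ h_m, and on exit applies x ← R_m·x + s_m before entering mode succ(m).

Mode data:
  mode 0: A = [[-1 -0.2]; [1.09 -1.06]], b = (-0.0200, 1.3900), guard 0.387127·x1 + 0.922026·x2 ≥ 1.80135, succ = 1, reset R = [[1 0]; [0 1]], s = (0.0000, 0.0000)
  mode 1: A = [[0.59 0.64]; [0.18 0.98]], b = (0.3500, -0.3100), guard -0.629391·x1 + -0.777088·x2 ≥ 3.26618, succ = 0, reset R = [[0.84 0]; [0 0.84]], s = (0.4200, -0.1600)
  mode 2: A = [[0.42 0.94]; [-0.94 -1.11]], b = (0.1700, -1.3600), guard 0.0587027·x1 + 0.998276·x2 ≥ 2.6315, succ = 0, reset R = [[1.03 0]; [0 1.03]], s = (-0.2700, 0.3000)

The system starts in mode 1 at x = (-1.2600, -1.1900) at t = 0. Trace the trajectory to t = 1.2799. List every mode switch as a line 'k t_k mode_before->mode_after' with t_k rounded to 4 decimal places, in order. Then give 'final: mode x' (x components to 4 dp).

1 0.5325 1->0
final: 0 -0.5416 -0.7584

Mode 1: guard c·x = 3.2662 hit at Δt = 0.5325 (t = 0.5325), x⁻ = (-2.1931, -2.4269) → reset → x⁺ = (-1.4222, -2.1986), jump to mode 0
Mode 0: flow for 0.7474 to horizon, guard not reached → x = (-0.5416, -0.7584)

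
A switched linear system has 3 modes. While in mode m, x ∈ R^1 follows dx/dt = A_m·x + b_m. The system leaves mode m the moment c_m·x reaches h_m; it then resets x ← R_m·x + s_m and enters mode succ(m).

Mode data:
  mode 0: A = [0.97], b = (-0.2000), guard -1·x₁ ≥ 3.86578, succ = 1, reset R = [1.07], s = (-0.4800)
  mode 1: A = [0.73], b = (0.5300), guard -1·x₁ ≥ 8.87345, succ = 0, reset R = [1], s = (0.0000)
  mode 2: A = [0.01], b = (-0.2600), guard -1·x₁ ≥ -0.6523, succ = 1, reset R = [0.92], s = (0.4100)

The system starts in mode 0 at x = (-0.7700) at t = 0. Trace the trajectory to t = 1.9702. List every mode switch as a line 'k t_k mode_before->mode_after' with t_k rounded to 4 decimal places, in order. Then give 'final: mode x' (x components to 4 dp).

Mode 0: guard c·x = 3.8658 hit at Δt = 1.4724 (t = 1.4724), x⁻ = (-3.8658) → reset → x⁺ = (-4.6164), jump to mode 1
Mode 1: flow for 0.4978 to horizon, guard not reached → x = (-6.3211)

1 1.4724 0->1
final: 1 -6.3211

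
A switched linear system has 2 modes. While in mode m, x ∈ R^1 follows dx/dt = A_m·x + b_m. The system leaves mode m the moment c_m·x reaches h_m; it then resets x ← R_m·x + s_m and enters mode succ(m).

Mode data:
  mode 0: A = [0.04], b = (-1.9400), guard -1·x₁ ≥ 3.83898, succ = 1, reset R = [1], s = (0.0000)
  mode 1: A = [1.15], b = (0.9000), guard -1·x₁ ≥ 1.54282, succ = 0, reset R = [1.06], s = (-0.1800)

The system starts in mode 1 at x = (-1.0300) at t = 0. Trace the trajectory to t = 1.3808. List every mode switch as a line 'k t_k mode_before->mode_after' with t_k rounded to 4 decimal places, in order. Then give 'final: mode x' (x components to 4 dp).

Mode 1: guard c·x = 1.5428 hit at Δt = 0.9762 (t = 0.9762), x⁻ = (-1.5428) → reset → x⁺ = (-1.8154), jump to mode 0
Mode 0: flow for 0.4046 to horizon, guard not reached → x = (-2.6363)

1 0.9762 1->0
final: 0 -2.6363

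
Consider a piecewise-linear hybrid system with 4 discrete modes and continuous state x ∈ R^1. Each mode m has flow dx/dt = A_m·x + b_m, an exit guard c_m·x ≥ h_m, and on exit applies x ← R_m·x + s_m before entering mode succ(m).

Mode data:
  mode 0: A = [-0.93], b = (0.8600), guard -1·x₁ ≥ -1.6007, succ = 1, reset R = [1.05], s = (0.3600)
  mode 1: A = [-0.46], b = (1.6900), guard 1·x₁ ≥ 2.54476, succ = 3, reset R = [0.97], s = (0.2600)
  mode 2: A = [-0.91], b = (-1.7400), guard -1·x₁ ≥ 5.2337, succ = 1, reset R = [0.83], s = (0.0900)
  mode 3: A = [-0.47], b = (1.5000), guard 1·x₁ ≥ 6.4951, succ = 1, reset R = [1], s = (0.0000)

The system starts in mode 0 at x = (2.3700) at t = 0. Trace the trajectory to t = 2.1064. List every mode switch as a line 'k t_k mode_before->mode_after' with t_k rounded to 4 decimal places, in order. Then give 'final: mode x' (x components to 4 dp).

Mode 0: guard c·x = -1.6007 hit at Δt = 0.8171 (t = 0.8171), x⁻ = (1.6007) → reset → x⁺ = (2.0407), jump to mode 1
Mode 1: guard c·x = 2.5448 hit at Δt = 0.8023 (t = 1.6194), x⁻ = (2.5448) → reset → x⁺ = (2.7284), jump to mode 3
Mode 3: flow for 0.4870 to horizon, guard not reached → x = (2.8232)

1 0.8171 0->1
2 1.6194 1->3
final: 3 2.8232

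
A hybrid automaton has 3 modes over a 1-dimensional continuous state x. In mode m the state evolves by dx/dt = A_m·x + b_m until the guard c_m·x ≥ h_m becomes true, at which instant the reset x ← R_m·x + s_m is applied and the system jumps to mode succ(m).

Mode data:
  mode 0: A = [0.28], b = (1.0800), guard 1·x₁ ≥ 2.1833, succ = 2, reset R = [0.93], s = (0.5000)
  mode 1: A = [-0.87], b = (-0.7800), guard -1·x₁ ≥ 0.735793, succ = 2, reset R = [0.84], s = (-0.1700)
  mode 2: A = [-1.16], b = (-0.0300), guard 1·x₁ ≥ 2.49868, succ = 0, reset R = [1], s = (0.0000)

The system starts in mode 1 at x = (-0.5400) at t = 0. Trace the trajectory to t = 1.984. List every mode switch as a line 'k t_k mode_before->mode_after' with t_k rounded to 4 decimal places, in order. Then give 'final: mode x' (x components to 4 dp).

1 0.9156 1->2
final: 2 -0.2466

Mode 1: guard c·x = 0.7358 hit at Δt = 0.9156 (t = 0.9156), x⁻ = (-0.7358) → reset → x⁺ = (-0.7881), jump to mode 2
Mode 2: flow for 1.0684 to horizon, guard not reached → x = (-0.2466)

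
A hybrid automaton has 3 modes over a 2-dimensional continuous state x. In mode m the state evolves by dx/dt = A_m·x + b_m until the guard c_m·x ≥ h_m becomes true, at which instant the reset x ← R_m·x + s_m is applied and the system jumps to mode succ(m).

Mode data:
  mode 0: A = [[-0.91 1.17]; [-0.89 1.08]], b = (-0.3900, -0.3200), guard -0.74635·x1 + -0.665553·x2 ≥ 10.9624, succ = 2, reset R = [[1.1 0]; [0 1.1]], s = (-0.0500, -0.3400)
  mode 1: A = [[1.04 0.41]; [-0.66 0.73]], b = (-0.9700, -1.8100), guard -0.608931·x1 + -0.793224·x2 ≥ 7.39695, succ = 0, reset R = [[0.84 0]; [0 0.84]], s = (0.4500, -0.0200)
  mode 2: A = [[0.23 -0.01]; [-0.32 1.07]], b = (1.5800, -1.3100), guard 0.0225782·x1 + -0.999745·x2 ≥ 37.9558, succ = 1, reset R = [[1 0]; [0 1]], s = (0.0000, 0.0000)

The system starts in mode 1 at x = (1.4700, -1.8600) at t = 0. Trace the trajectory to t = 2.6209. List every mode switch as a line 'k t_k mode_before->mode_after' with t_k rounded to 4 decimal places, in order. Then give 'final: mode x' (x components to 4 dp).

Mode 1: guard c·x = 7.3970 hit at Δt = 1.1397 (t = 1.1397), x⁻ = (-1.0962, -8.4837) → reset → x⁺ = (-0.4708, -7.1463), jump to mode 0
Mode 0: guard c·x = 10.9624 hit at Δt = 0.5024 (t = 1.6421), x⁻ = (-4.8155, -11.0710) → reset → x⁺ = (-5.3471, -12.5181), jump to mode 2
Mode 2: flow for 0.9788 to horizon, guard not reached → x = (-4.7272, -35.1093)

1 1.1397 1->0
2 1.6421 0->2
final: 2 -4.7272 -35.1093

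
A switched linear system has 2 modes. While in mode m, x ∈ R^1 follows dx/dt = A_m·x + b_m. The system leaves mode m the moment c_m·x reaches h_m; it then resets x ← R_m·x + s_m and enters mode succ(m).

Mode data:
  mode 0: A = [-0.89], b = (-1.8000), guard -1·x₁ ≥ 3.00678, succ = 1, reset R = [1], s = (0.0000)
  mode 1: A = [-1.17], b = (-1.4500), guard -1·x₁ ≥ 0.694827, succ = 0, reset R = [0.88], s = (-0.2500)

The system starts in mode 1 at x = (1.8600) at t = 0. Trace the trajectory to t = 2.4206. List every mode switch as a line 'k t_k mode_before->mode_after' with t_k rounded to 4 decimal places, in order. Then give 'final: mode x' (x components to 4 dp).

Mode 1: guard c·x = 0.6948 hit at Δt = 1.4864 (t = 1.4864), x⁻ = (-0.6948) → reset → x⁺ = (-0.8614), jump to mode 0
Mode 0: flow for 0.9342 to horizon, guard not reached → x = (-1.5169)

1 1.4864 1->0
final: 0 -1.5169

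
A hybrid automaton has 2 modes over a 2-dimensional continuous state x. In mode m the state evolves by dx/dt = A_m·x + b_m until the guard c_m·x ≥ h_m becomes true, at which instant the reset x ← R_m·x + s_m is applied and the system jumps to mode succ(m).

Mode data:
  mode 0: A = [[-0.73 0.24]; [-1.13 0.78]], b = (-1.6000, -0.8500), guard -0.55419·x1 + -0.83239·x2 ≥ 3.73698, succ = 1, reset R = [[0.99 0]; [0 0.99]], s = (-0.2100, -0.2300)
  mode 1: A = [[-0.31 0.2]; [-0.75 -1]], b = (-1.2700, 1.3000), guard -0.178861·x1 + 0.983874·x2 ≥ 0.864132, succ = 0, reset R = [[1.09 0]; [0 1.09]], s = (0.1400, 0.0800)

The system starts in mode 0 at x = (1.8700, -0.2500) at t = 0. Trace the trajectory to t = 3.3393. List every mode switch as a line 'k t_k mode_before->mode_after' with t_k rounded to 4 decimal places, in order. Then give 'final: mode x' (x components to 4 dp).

Mode 0: guard c·x = 3.7370 hit at Δt = 1.2739 (t = 1.2739), x⁻ = (-1.0555, -3.7867) → reset → x⁺ = (-1.2550, -3.9788), jump to mode 1
Mode 1: guard c·x = 0.8641 hit at Δt = 1.0703 (t = 2.3442), x⁻ = (-2.2971, 0.4607) → reset → x⁺ = (-2.3638, 0.5822), jump to mode 0
Mode 0: flow for 0.9951 to horizon, guard not reached → x = (-1.9046, 3.7217)

1 1.2739 0->1
2 2.3442 1->0
final: 0 -1.9046 3.7217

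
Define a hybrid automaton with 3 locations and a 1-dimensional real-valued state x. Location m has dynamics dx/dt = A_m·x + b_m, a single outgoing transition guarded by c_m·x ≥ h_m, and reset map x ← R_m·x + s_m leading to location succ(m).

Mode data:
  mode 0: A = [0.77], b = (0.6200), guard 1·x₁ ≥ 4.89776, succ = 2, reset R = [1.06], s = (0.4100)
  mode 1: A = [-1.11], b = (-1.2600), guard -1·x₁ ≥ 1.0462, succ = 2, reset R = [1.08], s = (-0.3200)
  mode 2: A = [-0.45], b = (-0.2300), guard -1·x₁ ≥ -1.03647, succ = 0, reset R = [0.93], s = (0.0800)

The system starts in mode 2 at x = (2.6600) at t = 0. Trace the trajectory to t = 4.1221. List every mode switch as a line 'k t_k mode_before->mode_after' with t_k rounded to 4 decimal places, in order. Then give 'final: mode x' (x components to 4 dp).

1 1.5942 2->0
2 3.0569 0->2
final: 2 3.2738

Mode 2: guard c·x = -1.0365 hit at Δt = 1.5942 (t = 1.5942), x⁻ = (1.0365) → reset → x⁺ = (1.0439), jump to mode 0
Mode 0: guard c·x = 4.8978 hit at Δt = 1.4627 (t = 3.0569), x⁻ = (4.8978) → reset → x⁺ = (5.6016), jump to mode 2
Mode 2: flow for 1.0652 to horizon, guard not reached → x = (3.2738)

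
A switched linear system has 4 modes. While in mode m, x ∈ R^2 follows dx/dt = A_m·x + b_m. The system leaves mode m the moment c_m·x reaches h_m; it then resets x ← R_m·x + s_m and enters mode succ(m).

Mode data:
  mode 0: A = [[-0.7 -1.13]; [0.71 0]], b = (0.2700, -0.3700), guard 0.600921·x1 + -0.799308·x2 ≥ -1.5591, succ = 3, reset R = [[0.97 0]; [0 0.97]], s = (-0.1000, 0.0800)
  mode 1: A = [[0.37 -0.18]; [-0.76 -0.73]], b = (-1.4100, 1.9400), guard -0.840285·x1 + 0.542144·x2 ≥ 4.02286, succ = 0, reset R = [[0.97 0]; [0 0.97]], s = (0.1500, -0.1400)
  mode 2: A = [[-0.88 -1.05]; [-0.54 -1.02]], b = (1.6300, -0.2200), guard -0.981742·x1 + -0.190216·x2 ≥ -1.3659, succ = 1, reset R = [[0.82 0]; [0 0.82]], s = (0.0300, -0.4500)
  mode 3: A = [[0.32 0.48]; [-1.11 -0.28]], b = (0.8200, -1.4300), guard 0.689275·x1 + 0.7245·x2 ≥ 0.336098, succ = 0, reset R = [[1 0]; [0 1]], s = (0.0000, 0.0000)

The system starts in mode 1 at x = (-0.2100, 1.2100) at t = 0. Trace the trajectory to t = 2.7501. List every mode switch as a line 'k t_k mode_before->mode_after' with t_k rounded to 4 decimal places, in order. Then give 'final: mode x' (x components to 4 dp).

1 1.1551 1->0
2 2.2468 0->3
final: 3 -1.9987 0.7634

Mode 1: guard c·x = 4.0229 hit at Δt = 1.1551 (t = 1.1551), x⁻ = (-2.8636, 2.9818) → reset → x⁺ = (-2.6277, 2.7524), jump to mode 0
Mode 0: guard c·x = -1.5591 hit at Δt = 1.0917 (t = 2.2468), x⁻ = (-2.1780, 0.3132) → reset → x⁺ = (-2.2126, 0.3838), jump to mode 3
Mode 3: flow for 0.5033 to horizon, guard not reached → x = (-1.9987, 0.7634)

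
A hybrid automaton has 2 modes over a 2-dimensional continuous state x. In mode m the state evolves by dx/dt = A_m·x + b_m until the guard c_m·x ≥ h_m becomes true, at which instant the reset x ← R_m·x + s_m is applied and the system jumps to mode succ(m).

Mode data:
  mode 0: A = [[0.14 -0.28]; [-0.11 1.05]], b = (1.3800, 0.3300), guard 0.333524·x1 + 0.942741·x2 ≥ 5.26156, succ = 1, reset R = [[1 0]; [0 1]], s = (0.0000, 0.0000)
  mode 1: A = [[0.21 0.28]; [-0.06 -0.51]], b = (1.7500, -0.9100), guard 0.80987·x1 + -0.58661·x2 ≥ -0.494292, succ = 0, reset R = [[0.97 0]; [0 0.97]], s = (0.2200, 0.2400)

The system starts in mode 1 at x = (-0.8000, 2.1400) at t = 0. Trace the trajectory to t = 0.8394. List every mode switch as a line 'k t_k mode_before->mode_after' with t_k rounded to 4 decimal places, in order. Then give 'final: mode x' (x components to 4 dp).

1 0.5062 1->0
final: 0 0.8326 2.1677

Mode 1: guard c·x = -0.4943 hit at Δt = 0.5062 (t = 0.5062), x⁻ = (0.2974, 1.2532) → reset → x⁺ = (0.5085, 1.4556), jump to mode 0
Mode 0: flow for 0.3332 to horizon, guard not reached → x = (0.8326, 2.1677)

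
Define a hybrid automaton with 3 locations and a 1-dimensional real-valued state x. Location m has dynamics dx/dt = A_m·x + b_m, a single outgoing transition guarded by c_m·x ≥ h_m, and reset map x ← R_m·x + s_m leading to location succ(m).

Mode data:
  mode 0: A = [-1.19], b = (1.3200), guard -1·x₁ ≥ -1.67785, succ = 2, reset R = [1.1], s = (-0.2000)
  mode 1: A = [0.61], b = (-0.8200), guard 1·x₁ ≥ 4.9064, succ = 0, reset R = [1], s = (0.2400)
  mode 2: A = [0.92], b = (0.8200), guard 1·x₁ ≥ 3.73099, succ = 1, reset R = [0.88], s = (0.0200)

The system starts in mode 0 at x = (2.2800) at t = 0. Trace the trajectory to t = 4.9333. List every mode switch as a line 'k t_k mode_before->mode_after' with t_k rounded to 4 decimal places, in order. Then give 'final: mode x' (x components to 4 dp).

1 0.6069 0->2
2 1.2590 2->1
3 2.2392 1->0
4 3.8864 0->2
5 4.5385 2->1
final: 1 3.8368

Mode 0: guard c·x = -1.6779 hit at Δt = 0.6069 (t = 0.6069), x⁻ = (1.6778) → reset → x⁺ = (1.6456), jump to mode 2
Mode 2: guard c·x = 3.7310 hit at Δt = 0.6521 (t = 1.2590), x⁻ = (3.7310) → reset → x⁺ = (3.3033), jump to mode 1
Mode 1: guard c·x = 4.9064 hit at Δt = 0.9802 (t = 2.2392), x⁻ = (4.9064) → reset → x⁺ = (5.1464), jump to mode 0
Mode 0: guard c·x = -1.6779 hit at Δt = 1.6471 (t = 3.8864), x⁻ = (1.6779) → reset → x⁺ = (1.6456), jump to mode 2
Mode 2: guard c·x = 3.7310 hit at Δt = 0.6521 (t = 4.5385), x⁻ = (3.7310) → reset → x⁺ = (3.3033), jump to mode 1
Mode 1: flow for 0.3948 to horizon, guard not reached → x = (3.8368)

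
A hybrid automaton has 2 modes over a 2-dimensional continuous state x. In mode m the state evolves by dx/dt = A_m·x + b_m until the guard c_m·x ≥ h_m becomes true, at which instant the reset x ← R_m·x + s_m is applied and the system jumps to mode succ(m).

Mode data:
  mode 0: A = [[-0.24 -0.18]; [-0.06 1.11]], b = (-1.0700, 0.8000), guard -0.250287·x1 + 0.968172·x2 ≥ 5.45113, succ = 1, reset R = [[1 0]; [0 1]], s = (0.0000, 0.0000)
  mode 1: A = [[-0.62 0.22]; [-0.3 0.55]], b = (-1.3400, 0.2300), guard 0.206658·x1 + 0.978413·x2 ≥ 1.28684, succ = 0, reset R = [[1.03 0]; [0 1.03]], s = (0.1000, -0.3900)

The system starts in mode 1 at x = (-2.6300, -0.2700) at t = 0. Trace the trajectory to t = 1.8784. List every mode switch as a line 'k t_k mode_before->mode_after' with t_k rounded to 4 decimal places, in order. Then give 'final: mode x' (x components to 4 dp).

1 1.5731 1->0
final: 0 -2.3928 2.3543

Mode 1: guard c·x = 1.2868 hit at Δt = 1.5731 (t = 1.5731), x⁻ = (-2.1640, 1.7723) → reset → x⁺ = (-2.1289, 1.4355), jump to mode 0
Mode 0: flow for 0.3053 to horizon, guard not reached → x = (-2.3928, 2.3543)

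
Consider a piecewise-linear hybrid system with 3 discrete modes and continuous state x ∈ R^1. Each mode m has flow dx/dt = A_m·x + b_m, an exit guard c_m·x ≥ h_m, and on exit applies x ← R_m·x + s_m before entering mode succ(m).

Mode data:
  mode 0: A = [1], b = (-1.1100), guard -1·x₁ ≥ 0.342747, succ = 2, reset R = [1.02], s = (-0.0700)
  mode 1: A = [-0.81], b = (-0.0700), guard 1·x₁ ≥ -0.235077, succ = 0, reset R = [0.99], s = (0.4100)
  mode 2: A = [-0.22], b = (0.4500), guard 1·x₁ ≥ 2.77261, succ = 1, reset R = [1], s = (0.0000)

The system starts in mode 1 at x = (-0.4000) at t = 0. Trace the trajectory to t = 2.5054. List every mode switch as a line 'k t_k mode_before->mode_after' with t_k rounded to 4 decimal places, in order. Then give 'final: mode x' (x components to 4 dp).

Mode 1: guard c·x = -0.2351 hit at Δt = 0.9215 (t = 0.9215), x⁻ = (-0.2351) → reset → x⁺ = (0.1773), jump to mode 0
Mode 0: guard c·x = 0.3427 hit at Δt = 0.4431 (t = 1.3646), x⁻ = (-0.3427) → reset → x⁺ = (-0.4196), jump to mode 2
Mode 2: flow for 1.1408 to horizon, guard not reached → x = (0.1275)

1 0.9215 1->0
2 1.3646 0->2
final: 2 0.1275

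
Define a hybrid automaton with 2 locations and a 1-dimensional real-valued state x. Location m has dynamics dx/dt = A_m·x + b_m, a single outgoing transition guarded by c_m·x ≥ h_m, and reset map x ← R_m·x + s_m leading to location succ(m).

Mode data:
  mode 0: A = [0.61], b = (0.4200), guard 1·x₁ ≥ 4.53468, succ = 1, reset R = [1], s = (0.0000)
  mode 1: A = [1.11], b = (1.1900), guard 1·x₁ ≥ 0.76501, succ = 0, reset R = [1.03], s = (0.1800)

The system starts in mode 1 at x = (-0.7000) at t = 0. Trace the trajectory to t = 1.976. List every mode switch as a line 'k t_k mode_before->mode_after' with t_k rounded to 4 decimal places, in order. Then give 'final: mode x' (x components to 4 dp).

1 1.4386 1->0
final: 0 1.6106

Mode 1: guard c·x = 0.7650 hit at Δt = 1.4386 (t = 1.4386), x⁻ = (0.7650) → reset → x⁺ = (0.9680), jump to mode 0
Mode 0: flow for 0.5374 to horizon, guard not reached → x = (1.6106)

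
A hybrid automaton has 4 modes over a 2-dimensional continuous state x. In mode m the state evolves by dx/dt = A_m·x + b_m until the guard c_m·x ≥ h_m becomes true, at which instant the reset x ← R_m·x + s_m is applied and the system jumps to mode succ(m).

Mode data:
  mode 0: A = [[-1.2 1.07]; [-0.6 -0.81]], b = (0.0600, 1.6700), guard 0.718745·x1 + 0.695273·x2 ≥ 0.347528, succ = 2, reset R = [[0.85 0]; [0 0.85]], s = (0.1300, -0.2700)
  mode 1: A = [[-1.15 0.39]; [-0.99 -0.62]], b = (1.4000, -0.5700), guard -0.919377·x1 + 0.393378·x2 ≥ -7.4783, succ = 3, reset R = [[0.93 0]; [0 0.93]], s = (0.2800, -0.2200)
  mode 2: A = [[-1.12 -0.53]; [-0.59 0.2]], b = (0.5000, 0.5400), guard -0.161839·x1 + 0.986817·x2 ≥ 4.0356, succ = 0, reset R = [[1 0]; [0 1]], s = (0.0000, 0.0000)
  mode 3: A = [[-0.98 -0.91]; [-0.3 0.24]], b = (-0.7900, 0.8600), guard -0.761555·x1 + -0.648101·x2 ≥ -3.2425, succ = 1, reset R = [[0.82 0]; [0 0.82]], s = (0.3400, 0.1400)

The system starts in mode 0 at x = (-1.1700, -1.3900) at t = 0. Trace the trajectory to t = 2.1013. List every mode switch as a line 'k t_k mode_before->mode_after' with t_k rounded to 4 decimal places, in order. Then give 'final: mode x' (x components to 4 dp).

1 0.9668 0->2
final: 2 -0.0054 1.1969

Mode 0: guard c·x = 0.3475 hit at Δt = 0.9668 (t = 0.9668), x⁻ = (-0.2794, 0.7887) → reset → x⁺ = (-0.1075, 0.4004), jump to mode 2
Mode 2: flow for 1.1345 to horizon, guard not reached → x = (-0.0054, 1.1969)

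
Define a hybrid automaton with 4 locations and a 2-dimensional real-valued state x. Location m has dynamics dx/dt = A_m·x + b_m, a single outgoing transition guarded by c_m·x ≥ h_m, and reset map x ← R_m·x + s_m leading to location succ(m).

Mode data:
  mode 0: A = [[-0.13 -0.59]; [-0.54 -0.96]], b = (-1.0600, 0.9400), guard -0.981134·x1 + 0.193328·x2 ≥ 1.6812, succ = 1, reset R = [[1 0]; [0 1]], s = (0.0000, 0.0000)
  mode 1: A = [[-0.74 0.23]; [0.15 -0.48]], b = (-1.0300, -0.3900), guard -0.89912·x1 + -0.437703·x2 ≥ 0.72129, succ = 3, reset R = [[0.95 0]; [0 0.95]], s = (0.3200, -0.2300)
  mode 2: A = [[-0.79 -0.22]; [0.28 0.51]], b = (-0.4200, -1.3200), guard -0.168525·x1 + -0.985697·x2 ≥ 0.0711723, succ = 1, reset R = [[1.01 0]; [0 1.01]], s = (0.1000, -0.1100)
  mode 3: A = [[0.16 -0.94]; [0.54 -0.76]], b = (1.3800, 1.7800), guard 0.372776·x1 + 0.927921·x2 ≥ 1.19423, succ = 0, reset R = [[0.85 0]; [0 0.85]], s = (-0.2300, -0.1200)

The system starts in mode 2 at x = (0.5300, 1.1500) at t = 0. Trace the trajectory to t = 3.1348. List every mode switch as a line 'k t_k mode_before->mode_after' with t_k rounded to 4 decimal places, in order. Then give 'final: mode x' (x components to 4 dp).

1 1.2161 2->1
2 1.8538 1->3
3 2.7260 3->0
final: 0 -0.1952 0.7819

Mode 2: guard c·x = 0.0712 hit at Δt = 1.2161 (t = 1.2161), x⁻ = (-0.2192, -0.0347) → reset → x⁺ = (-0.1214, -0.1451), jump to mode 1
Mode 1: guard c·x = 0.7213 hit at Δt = 0.6377 (t = 1.8538), x⁻ = (-0.6296, -0.3545) → reset → x⁺ = (-0.2782, -0.5668), jump to mode 3
Mode 3: guard c·x = 1.1942 hit at Δt = 0.8722 (t = 2.7260), x⁻ = (0.7671, 0.9788) → reset → x⁺ = (0.4220, 0.7120), jump to mode 0
Mode 0: flow for 0.4088 to horizon, guard not reached → x = (-0.1952, 0.7819)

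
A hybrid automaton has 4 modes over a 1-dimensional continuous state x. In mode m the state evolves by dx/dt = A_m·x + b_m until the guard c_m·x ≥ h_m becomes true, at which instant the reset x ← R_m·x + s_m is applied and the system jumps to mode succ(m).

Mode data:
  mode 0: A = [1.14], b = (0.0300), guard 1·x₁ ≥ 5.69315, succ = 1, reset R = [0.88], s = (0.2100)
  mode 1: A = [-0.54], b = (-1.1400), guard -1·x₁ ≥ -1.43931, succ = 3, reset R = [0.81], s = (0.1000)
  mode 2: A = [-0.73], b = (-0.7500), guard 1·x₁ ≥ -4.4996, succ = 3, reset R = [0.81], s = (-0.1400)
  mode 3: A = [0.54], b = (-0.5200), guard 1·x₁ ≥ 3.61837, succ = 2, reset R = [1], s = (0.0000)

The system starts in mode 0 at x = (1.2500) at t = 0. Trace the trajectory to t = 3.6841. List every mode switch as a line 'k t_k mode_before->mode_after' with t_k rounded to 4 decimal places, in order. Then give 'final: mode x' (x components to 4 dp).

Mode 0: guard c·x = 5.6932 hit at Δt = 1.3157 (t = 1.3157), x⁻ = (5.6932) → reset → x⁺ = (5.2200), jump to mode 1
Mode 1: guard c·x = -1.4393 hit at Δt = 1.3427 (t = 2.6584), x⁻ = (1.4393) → reset → x⁺ = (1.2658), jump to mode 3
Mode 3: flow for 1.0257 to horizon, guard not reached → x = (1.4900)

1 1.3157 0->1
2 2.6584 1->3
final: 3 1.4900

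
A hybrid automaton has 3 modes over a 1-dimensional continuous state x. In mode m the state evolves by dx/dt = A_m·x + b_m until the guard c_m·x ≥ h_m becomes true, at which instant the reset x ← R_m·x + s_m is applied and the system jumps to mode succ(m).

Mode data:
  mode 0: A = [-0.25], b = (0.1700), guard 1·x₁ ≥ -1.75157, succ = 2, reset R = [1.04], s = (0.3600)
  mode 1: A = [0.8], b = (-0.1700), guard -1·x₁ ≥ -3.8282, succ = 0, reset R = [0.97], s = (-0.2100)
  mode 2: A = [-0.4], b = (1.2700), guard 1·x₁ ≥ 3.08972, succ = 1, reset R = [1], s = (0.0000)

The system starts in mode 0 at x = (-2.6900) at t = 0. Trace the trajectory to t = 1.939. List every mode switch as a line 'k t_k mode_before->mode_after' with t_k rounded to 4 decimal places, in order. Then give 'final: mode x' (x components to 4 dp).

Mode 0: guard c·x = -1.7516 hit at Δt = 1.3055 (t = 1.3055), x⁻ = (-1.7516) → reset → x⁺ = (-1.4616), jump to mode 2
Mode 2: flow for 0.6335 to horizon, guard not reached → x = (-0.4238)

1 1.3055 0->2
final: 2 -0.4238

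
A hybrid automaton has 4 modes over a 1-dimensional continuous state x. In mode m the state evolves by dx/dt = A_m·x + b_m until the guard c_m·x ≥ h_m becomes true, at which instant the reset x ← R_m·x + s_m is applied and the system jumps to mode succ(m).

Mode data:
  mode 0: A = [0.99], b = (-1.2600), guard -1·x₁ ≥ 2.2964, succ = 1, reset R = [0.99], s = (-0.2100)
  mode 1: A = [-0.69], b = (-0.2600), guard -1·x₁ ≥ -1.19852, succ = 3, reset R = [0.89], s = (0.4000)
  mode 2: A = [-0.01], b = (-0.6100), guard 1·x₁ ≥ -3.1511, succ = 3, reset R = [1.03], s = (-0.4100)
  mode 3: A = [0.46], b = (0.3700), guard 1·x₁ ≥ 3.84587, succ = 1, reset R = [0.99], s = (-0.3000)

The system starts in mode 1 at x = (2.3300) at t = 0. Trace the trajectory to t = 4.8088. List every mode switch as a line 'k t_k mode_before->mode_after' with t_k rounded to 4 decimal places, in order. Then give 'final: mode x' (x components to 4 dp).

Mode 1: guard c·x = -1.1985 hit at Δt = 0.7845 (t = 0.7845), x⁻ = (1.1985) → reset → x⁺ = (1.4667), jump to mode 3
Mode 3: guard c·x = 3.8459 hit at Δt = 1.5580 (t = 2.3425), x⁻ = (3.8459) → reset → x⁺ = (3.5074), jump to mode 1
Mode 1: guard c·x = -1.1985 hit at Δt = 1.3079 (t = 3.6504), x⁻ = (1.1985) → reset → x⁺ = (1.4667), jump to mode 3
Mode 3: flow for 1.1584 to horizon, guard not reached → x = (3.0650)

1 0.7845 1->3
2 2.3425 3->1
3 3.6504 1->3
final: 3 3.0650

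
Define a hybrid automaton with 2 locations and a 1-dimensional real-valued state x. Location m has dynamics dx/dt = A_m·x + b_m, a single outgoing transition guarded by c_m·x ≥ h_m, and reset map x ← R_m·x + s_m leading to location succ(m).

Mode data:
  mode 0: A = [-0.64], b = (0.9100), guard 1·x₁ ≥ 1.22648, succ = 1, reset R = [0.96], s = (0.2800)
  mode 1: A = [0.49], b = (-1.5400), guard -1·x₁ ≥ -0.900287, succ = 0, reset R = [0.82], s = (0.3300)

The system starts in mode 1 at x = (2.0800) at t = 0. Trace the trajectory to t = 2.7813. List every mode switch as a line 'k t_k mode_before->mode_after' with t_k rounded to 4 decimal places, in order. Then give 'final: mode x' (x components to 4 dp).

1 1.5238 1->0
2 2.4508 0->1
final: 1 1.1611

Mode 1: guard c·x = -0.9003 hit at Δt = 1.5238 (t = 1.5238), x⁻ = (0.9003) → reset → x⁺ = (1.0682), jump to mode 0
Mode 0: guard c·x = 1.2265 hit at Δt = 0.9270 (t = 2.4508), x⁻ = (1.2265) → reset → x⁺ = (1.4574), jump to mode 1
Mode 1: flow for 0.3305 to horizon, guard not reached → x = (1.1611)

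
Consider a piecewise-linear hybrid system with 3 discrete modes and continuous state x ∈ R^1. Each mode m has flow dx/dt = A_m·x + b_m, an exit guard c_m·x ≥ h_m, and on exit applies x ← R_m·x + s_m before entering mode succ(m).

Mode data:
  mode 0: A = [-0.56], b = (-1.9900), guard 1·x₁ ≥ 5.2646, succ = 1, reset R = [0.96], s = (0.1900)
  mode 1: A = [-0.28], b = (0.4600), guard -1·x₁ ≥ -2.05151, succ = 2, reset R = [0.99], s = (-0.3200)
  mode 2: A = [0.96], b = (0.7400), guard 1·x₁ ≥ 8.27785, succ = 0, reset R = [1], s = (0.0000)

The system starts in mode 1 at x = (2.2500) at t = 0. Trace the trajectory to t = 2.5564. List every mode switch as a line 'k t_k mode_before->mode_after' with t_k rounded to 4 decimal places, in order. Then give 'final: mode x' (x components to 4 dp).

1 1.4139 1->2
final: 2 6.6610

Mode 1: guard c·x = -2.0515 hit at Δt = 1.4139 (t = 1.4139), x⁻ = (2.0515) → reset → x⁺ = (1.7110), jump to mode 2
Mode 2: flow for 1.1425 to horizon, guard not reached → x = (6.6610)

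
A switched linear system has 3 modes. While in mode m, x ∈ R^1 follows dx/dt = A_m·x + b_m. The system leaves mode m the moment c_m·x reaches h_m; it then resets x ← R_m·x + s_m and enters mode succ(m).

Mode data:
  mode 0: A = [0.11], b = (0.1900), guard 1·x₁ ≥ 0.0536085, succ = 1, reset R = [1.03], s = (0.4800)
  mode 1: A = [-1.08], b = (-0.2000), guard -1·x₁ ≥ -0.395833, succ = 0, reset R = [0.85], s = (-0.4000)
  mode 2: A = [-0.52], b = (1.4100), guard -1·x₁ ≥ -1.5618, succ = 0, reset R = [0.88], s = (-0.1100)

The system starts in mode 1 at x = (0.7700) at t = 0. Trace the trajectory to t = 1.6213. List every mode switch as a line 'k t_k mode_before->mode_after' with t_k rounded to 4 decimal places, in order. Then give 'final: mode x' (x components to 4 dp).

1 0.4603 1->0
2 1.0789 0->1
3 1.2780 1->0
final: 0 0.0005

Mode 1: guard c·x = -0.3958 hit at Δt = 0.4603 (t = 0.4603), x⁻ = (0.3958) → reset → x⁺ = (-0.0635), jump to mode 0
Mode 0: guard c·x = 0.0536 hit at Δt = 0.6186 (t = 1.0789), x⁻ = (0.0536) → reset → x⁺ = (0.5352), jump to mode 1
Mode 1: guard c·x = -0.3958 hit at Δt = 0.1991 (t = 1.2780), x⁻ = (0.3958) → reset → x⁺ = (-0.0635), jump to mode 0
Mode 0: flow for 0.3433 to horizon, guard not reached → x = (0.0005)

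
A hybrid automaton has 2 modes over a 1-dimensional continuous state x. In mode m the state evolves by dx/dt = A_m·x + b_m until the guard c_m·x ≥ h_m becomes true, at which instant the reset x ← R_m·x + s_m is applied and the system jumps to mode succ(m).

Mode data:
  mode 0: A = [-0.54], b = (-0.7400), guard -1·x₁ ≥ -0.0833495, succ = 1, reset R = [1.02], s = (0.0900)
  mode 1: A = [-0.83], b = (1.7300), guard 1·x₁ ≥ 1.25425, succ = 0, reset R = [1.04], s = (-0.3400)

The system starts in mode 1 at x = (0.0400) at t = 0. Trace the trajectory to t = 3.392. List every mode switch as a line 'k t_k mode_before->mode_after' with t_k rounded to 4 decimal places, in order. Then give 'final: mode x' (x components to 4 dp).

1 1.0859 1->0
2 1.9633 0->1
3 2.9669 1->0
final: 0 0.4855

Mode 1: guard c·x = 1.2543 hit at Δt = 1.0859 (t = 1.0859), x⁻ = (1.2543) → reset → x⁺ = (0.9644), jump to mode 0
Mode 0: guard c·x = -0.0833 hit at Δt = 0.8774 (t = 1.9633), x⁻ = (0.0833) → reset → x⁺ = (0.1750), jump to mode 1
Mode 1: guard c·x = 1.2543 hit at Δt = 1.0036 (t = 2.9669), x⁻ = (1.2543) → reset → x⁺ = (0.9644), jump to mode 0
Mode 0: flow for 0.4251 to horizon, guard not reached → x = (0.4855)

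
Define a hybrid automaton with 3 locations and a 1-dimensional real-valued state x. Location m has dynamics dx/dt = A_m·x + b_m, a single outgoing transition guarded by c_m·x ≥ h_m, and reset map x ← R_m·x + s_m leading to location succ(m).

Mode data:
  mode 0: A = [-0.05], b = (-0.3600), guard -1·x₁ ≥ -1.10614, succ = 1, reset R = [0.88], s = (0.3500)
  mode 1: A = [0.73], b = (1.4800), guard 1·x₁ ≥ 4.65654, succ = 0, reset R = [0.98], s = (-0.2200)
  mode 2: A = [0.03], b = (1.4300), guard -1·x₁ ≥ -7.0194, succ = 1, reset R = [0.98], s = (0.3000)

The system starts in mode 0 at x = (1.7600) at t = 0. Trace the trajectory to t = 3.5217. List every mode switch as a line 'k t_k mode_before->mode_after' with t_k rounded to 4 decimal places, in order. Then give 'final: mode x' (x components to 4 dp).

1 1.5155 0->1
2 2.4614 1->0
final: 0 3.7474

Mode 0: guard c·x = -1.1061 hit at Δt = 1.5155 (t = 1.5155), x⁻ = (1.1061) → reset → x⁺ = (1.3234), jump to mode 1
Mode 1: guard c·x = 4.6565 hit at Δt = 0.9459 (t = 2.4614), x⁻ = (4.6565) → reset → x⁺ = (4.3434), jump to mode 0
Mode 0: flow for 1.0603 to horizon, guard not reached → x = (3.7474)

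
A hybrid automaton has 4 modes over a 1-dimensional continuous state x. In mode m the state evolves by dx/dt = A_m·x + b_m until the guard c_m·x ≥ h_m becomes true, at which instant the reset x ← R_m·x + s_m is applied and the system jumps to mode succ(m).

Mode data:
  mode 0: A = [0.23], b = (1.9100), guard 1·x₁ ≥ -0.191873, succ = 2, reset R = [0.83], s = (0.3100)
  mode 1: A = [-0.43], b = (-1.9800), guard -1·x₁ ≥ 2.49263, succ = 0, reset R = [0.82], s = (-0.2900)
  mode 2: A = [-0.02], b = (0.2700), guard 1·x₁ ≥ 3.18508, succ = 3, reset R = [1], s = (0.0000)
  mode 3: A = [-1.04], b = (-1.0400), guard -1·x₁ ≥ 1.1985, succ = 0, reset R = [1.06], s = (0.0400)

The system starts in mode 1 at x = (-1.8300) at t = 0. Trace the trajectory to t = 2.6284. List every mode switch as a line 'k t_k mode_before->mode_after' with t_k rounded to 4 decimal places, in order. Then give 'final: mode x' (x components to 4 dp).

Mode 1: guard c·x = 2.4926 hit at Δt = 0.6346 (t = 0.6346), x⁻ = (-2.4926) → reset → x⁺ = (-2.3340), jump to mode 0
Mode 0: guard c·x = -0.1919 hit at Δt = 1.3330 (t = 1.9676), x⁻ = (-0.1919) → reset → x⁺ = (0.1507), jump to mode 2
Mode 2: flow for 0.6608 to horizon, guard not reached → x = (0.3260)

1 0.6346 1->0
2 1.9676 0->2
final: 2 0.3260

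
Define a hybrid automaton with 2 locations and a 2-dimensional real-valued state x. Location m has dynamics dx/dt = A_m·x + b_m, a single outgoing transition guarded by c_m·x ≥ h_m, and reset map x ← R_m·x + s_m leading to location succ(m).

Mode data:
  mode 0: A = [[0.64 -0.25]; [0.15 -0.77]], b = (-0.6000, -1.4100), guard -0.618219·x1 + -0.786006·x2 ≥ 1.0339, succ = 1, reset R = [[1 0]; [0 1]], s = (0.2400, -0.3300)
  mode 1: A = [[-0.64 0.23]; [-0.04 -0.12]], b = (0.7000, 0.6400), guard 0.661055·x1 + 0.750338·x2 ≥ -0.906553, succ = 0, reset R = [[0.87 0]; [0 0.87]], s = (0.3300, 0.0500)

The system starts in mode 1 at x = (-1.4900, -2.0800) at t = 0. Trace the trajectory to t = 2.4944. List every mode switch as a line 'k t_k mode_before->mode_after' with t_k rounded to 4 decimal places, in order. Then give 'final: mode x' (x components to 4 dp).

1 1.3317 1->0
2 1.9584 0->1
3 2.1831 1->0
final: 0 0.4446 -1.2432

Mode 1: guard c·x = -0.9066 hit at Δt = 1.3317 (t = 1.3317), x⁻ = (-0.2992, -0.9446) → reset → x⁺ = (0.0697, -0.7718), jump to mode 0
Mode 0: guard c·x = 1.0339 hit at Δt = 0.6267 (t = 1.9584), x⁻ = (-0.1701, -1.1816) → reset → x⁺ = (0.0699, -1.5116), jump to mode 1
Mode 1: guard c·x = -0.9066 hit at Δt = 0.2247 (t = 2.1831), x⁻ = (0.1387, -1.3304) → reset → x⁺ = (0.4507, -1.1075), jump to mode 0
Mode 0: flow for 0.3113 to horizon, guard not reached → x = (0.4446, -1.2432)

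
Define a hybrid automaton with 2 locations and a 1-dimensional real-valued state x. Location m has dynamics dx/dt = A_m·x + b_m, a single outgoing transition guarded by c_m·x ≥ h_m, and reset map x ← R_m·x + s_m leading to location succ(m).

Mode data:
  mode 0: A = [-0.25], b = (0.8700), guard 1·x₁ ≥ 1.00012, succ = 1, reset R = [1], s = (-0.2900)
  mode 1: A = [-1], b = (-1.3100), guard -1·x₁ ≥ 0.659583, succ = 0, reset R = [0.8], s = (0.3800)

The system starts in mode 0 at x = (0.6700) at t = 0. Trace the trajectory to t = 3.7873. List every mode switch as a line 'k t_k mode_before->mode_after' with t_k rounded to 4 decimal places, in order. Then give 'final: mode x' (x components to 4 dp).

Mode 0: guard c·x = 1.0001 hit at Δt = 0.4999 (t = 0.4999), x⁻ = (1.0001) → reset → x⁺ = (0.7101), jump to mode 1
Mode 1: guard c·x = 0.6596 hit at Δt = 1.1333 (t = 1.6332), x⁻ = (-0.6596) → reset → x⁺ = (-0.1477), jump to mode 0
Mode 0: guard c·x = 1.0001 hit at Δt = 1.5215 (t = 3.1547), x⁻ = (1.0001) → reset → x⁺ = (0.7101), jump to mode 1
Mode 1: flow for 0.6326 to horizon, guard not reached → x = (-0.2369)

1 0.4999 0->1
2 1.6332 1->0
3 3.1547 0->1
final: 1 -0.2369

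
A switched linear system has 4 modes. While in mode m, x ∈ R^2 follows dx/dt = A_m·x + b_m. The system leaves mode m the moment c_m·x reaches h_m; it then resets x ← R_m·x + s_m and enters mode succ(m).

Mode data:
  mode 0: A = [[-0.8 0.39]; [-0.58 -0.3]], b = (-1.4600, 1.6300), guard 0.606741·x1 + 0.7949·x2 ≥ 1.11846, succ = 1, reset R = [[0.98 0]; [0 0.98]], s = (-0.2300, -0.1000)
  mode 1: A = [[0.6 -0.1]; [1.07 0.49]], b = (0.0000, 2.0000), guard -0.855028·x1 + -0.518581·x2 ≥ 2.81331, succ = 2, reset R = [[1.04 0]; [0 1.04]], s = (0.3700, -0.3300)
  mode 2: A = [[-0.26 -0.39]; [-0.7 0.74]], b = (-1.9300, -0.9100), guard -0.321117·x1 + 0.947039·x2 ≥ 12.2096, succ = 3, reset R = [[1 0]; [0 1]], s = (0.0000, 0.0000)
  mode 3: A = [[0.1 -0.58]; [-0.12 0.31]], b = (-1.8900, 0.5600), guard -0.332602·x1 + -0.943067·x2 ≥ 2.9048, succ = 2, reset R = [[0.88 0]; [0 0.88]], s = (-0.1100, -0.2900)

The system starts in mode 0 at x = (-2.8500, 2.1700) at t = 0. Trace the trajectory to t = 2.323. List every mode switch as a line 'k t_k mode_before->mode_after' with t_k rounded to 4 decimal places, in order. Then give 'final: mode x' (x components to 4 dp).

1 0.4018 0->1
2 1.4367 1->2
final: 2 -6.8422 8.3720

Mode 0: guard c·x = 1.1185 hit at Δt = 0.4018 (t = 0.4018), x⁻ = (-2.2093, 3.0934) → reset → x⁺ = (-2.3952, 2.9315), jump to mode 1
Mode 1: guard c·x = 2.8133 hit at Δt = 1.0349 (t = 1.4367), x⁻ = (-4.8922, 2.6411) → reset → x⁺ = (-4.7179, 2.4168), jump to mode 2
Mode 2: flow for 0.8863 to horizon, guard not reached → x = (-6.8422, 8.3720)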